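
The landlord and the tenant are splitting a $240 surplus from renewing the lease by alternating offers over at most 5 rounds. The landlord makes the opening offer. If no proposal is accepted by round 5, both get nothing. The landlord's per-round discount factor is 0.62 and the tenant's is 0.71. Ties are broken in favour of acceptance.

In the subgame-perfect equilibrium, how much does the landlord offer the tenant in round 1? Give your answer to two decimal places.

Round 5 (the landlord proposes): rejection yields 0 for the tenant; the landlord offers 0 and keeps 240.
Round 4 (the tenant proposes): the landlord can get 240 next round, worth 0.62 × 240 = 148.8 now; the tenant offers that and keeps 91.2.
Round 3 (the landlord proposes): the tenant can get 91.2 next round, worth 0.71 × 91.2 = 64.752 now; the landlord offers that and keeps 175.248.
Round 2 (the tenant proposes): the landlord can get 175.248 next round, worth 0.62 × 175.248 = 108.65376 now, so the tenant offers 108.65376, keeping 131.34624.
Round 1 (the landlord proposes): the tenant can get 131.34624 next round, worth 0.71 × 131.34624 = 93.2558304 now; the landlord offers that and keeps 146.7441696.

93.26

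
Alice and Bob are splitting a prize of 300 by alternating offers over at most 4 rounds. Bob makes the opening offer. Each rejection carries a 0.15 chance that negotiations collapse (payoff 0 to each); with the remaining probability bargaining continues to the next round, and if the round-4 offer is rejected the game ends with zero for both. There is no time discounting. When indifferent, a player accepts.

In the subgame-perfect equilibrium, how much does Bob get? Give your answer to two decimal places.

77.51

By backward induction:
Round 4 (Alice proposes): Bob will accept anything ≥ 0, so Alice offers 0 and keeps 300.
Round 3 (Bob proposes): rejecting gives Alice an expected 0.85 × 300 = 255; Bob offers that and keeps 45.
Round 2 (Alice proposes): rejecting gives Bob an expected 0.85 × 45 = 38.25; Alice offers that and keeps 261.75.
Round 1 (Bob proposes): rejecting gives Alice an expected 0.85 × 261.75 = 222.4875. Bob offers 222.4875 and keeps 300 − 222.4875 = 77.5125.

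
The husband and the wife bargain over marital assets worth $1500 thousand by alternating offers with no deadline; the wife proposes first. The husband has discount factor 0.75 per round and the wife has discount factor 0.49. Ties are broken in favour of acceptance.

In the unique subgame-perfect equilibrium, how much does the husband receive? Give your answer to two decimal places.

907.11

In a stationary SPE each proposer offers the other exactly their discounted continuation value.
If the wife keeps x when proposing and the husband keeps y when proposing, then x = 1500 − 0.75y and y = 1500 − 0.49x.
Solving: x = 1500(1 − 0.75) / (1 − 0.49·0.75) = 375 / 0.6325 ≈ 592.8854.
The husband gets 1500 − 592.8854 ≈ 907.1146.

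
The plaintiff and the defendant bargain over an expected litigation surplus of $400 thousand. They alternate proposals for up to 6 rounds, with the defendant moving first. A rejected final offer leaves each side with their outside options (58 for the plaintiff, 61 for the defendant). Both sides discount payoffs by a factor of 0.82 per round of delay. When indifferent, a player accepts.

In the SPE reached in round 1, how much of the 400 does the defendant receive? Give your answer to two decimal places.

175.58

Round 6 (the plaintiff proposes): the defendant gets 61 if talks fail, so the plaintiff offers 61 and keeps 339.
Round 5 (the defendant proposes): the plaintiff can get 339 next round, worth 0.82 × 339 = 277.98 now, so the defendant offers 277.98, keeping 122.02.
Round 4 (the plaintiff proposes): the defendant can get 122.02 next round, worth 0.82 × 122.02 = 100.0564 now; the plaintiff offers that and keeps 299.9436.
Round 3 (the defendant proposes): the plaintiff can get 299.9436 next round, worth 0.82 × 299.9436 = 245.953752 now, so the defendant offers 245.953752, keeping 154.046248.
Round 2 (the plaintiff proposes): the defendant can get 154.046248 next round, worth 0.82 × 154.046248 = 126.31792336 now; the plaintiff offers that and keeps 273.68207664.
Round 1 (the defendant proposes): the plaintiff can get 273.68207664 next round, worth 0.82 × 273.68207664 = 224.4193028448 now; the defendant offers that and keeps 175.5806971552.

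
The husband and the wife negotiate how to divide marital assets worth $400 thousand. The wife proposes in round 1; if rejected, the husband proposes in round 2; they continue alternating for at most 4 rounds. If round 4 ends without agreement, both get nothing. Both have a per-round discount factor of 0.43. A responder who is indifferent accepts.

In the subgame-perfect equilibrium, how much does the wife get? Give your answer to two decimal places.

270.16

By backward induction:
Round 4 (the husband proposes): rejection yields 0 for the wife; the husband offers 0 and keeps 400.
Round 3 (the wife proposes): the husband can get 400 next round, worth 0.43 × 400 = 172 now; the wife offers that and keeps 228.
Round 2 (the husband proposes): the wife can get 228 next round, worth 0.43 × 228 = 98.04 now. The husband offers 98.04 and keeps 400 − 98.04 = 301.96.
Round 1 (the wife proposes): the husband can get 301.96 next round, worth 0.43 × 301.96 = 129.8428 now. The wife offers 129.8428 and keeps 400 − 129.8428 = 270.1572.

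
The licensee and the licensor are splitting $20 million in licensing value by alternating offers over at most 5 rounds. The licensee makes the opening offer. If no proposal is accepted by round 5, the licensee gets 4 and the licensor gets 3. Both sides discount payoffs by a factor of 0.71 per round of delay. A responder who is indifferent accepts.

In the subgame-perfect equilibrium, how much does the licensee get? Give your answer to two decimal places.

13.04

Solve by backward induction from round 5.
Round 5 (the licensee proposes): the licensor gets 3 if talks fail, so the licensee offers 3 and keeps 17.
Round 4 (the licensor proposes): the licensee can get 17 next round, worth 0.71 × 17 = 12.07 now. The licensor offers 12.07 and keeps 20 − 12.07 = 7.93.
Round 3 (the licensee proposes): the licensor can get 7.93 next round, worth 0.71 × 7.93 = 5.6303 now, so the licensee offers 5.6303, keeping 14.3697.
Round 2 (the licensor proposes): the licensee can get 14.3697 next round, worth 0.71 × 14.3697 = 10.202487 now, so the licensor offers 10.202487, keeping 9.797513.
Round 1 (the licensee proposes): the licensor can get 9.797513 next round, worth 0.71 × 9.797513 = 6.95623423 now. The licensee offers 6.95623423 and keeps 20 − 6.95623423 = 13.04376577.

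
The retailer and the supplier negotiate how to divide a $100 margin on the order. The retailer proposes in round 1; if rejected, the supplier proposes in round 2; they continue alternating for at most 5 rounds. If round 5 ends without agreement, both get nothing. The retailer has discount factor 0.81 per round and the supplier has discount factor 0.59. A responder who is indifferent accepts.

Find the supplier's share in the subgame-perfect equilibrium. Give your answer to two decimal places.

Round 5 (the retailer proposes): the supplier will accept anything ≥ 0, so the retailer offers 0 and keeps 100.
Round 4 (the supplier proposes): the retailer can get 100 next round, worth 0.81 × 100 = 81 now, so the supplier offers 81, keeping 19.
Round 3 (the retailer proposes): the supplier can get 19 next round, worth 0.59 × 19 = 11.21 now. The retailer offers 11.21 and keeps 100 − 11.21 = 88.79.
Round 2 (the supplier proposes): the retailer can get 88.79 next round, worth 0.81 × 88.79 = 71.9199 now. The supplier offers 71.9199 and keeps 100 − 71.9199 = 28.0801.
Round 1 (the retailer proposes): the supplier can get 28.0801 next round, worth 0.59 × 28.0801 = 16.567259 now; the retailer offers that and keeps 83.432741.

16.57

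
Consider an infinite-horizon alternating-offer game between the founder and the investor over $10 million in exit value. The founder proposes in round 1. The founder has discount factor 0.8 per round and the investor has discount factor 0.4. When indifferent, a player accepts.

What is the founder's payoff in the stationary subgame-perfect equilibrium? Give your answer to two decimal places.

When the founder proposes, the investor accepts any offer worth at least 0.4 times what the investor would get by proposing next round; and vice versa.
This gives x = 10 − 0.4y and y = 10 − 0.8x, where x and y are each side's share when it proposes.
Hence (1 − 0.4·0.8)x = 10(1 − 0.4), i.e. 0.68·x = 6.
x ≈ 8.8235; the investor's share is 10 − x ≈ 1.1765.

8.82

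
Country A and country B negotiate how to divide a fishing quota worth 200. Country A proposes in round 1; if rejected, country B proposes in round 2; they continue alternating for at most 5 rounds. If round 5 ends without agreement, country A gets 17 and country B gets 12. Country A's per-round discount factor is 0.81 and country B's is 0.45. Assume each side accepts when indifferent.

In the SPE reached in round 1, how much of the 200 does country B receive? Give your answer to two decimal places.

24.93

Round 5 (country A proposes): country B gets 12 if talks fail, so country A offers 12 and keeps 188.
Round 4 (country B proposes): country A can get 188 next round, worth 0.81 × 188 = 152.28 now; country B offers that and keeps 47.72.
Round 3 (country A proposes): country B can get 47.72 next round, worth 0.45 × 47.72 = 21.474 now; country A offers that and keeps 178.526.
Round 2 (country B proposes): country A can get 178.526 next round, worth 0.81 × 178.526 = 144.60606 now. Country B offers 144.60606 and keeps 200 − 144.60606 = 55.39394.
Round 1 (country A proposes): country B can get 55.39394 next round, worth 0.45 × 55.39394 = 24.927273 now; country A offers that and keeps 175.072727.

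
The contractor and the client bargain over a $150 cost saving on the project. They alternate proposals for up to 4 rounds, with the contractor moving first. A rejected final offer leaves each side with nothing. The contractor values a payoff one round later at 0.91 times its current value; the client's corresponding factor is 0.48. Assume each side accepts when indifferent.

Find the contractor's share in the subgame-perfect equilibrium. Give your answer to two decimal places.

By backward induction:
Round 4 (the client proposes): rejection yields 0 for the contractor; the client offers 0 and keeps 150.
Round 3 (the contractor proposes): the client can get 150 next round, worth 0.48 × 150 = 72 now, so the contractor offers 72, keeping 78.
Round 2 (the client proposes): the contractor can get 78 next round, worth 0.91 × 78 = 70.98 now, so the client offers 70.98, keeping 79.02.
Round 1 (the contractor proposes): the client can get 79.02 next round, worth 0.48 × 79.02 = 37.9296 now. The contractor offers 37.9296 and keeps 150 − 37.9296 = 112.0704.

112.07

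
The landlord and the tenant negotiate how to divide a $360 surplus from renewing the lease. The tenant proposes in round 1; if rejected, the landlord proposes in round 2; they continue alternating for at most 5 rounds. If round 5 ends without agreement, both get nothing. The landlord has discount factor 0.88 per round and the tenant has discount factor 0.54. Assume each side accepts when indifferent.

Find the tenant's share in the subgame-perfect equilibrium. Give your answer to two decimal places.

145.02

Round 5 (the tenant proposes): the landlord will accept anything ≥ 0, so the tenant offers 0 and keeps 360.
Round 4 (the landlord proposes): the tenant can get 360 next round, worth 0.54 × 360 = 194.4 now. The landlord offers 194.4 and keeps 360 − 194.4 = 165.6.
Round 3 (the tenant proposes): the landlord can get 165.6 next round, worth 0.88 × 165.6 = 145.728 now. The tenant offers 145.728 and keeps 360 − 145.728 = 214.272.
Round 2 (the landlord proposes): the tenant can get 214.272 next round, worth 0.54 × 214.272 = 115.70688 now; the landlord offers that and keeps 244.29312.
Round 1 (the tenant proposes): the landlord can get 244.29312 next round, worth 0.88 × 244.29312 = 214.9779456 now; the tenant offers that and keeps 145.0220544.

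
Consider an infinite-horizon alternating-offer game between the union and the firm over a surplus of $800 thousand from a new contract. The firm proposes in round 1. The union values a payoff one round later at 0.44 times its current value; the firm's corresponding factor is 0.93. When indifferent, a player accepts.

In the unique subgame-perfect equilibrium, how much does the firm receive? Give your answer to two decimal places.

Let x be the firm's share when the firm proposes and y be the union's share when the union proposes.
The union accepts iff offered ≥ 0.44·y, so x = 800 − 0.44y. Symmetrically y = 800 − 0.93x.
Substituting: x = 800 − 0.44(800 − 0.93x), giving x(1 − 0.93·0.44) = 800(1 − 0.44).
So x = 800 × 0.56 / 0.5908 ≈ 758.2938, and the union receives 800 − x ≈ 41.7062.

758.29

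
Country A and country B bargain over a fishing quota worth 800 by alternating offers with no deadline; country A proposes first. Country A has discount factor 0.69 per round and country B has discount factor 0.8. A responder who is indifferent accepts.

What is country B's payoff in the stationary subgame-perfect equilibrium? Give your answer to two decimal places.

In a stationary SPE each proposer offers the other exactly their discounted continuation value.
If country A keeps x when proposing and country B keeps y when proposing, then x = 800 − 0.8y and y = 800 − 0.69x.
Solving: x = 800(1 − 0.8) / (1 − 0.69·0.8) = 160 / 0.448 ≈ 357.1429.
Country B gets 800 − 357.1429 ≈ 442.8571.

442.86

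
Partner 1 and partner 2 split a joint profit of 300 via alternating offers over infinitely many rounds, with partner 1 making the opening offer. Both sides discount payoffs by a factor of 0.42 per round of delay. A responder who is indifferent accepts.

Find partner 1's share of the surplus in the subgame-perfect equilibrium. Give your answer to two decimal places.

When partner 1 proposes, partner 2 accepts any offer worth at least 0.42 times what partner 2 would get by proposing next round; and vice versa.
This gives x = 300 − 0.42y and y = 300 − 0.42x, where x and y are each side's share when it proposes.
Hence (1 − 0.42·0.42)x = 300(1 − 0.42), i.e. 0.8236·x = 174.
x ≈ 211.2676; partner 2's share is 300 − x ≈ 88.7324.

211.27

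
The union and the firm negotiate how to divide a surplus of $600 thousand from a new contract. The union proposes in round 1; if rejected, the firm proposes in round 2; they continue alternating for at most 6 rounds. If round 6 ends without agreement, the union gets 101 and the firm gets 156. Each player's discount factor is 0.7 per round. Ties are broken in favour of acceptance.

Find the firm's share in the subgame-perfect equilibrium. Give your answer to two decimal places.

271.61

Solve by backward induction from round 6.
Round 6 (the firm proposes): the union gets 101 if talks fail, so the firm offers 101 and keeps 499.
Round 5 (the union proposes): the firm can get 499 next round, worth 0.7 × 499 = 349.3 now; the union offers that and keeps 250.7.
Round 4 (the firm proposes): the union can get 250.7 next round, worth 0.7 × 250.7 = 175.49 now, so the firm offers 175.49, keeping 424.51.
Round 3 (the union proposes): the firm can get 424.51 next round, worth 0.7 × 424.51 = 297.157 now, so the union offers 297.157, keeping 302.843.
Round 2 (the firm proposes): the union can get 302.843 next round, worth 0.7 × 302.843 = 211.9901 now; the firm offers that and keeps 388.0099.
Round 1 (the union proposes): the firm can get 388.0099 next round, worth 0.7 × 388.0099 = 271.60693 now, so the union offers 271.60693, keeping 328.39307.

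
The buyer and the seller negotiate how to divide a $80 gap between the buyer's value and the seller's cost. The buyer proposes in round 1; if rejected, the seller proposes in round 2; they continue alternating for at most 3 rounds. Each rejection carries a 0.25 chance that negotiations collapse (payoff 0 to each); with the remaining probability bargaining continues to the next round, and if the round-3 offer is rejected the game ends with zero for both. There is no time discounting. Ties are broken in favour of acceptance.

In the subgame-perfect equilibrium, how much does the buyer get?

65

Round 3 (the buyer proposes): the seller will accept anything ≥ 0, so the buyer offers 0 and keeps 80.
Round 2 (the seller proposes): rejecting gives the buyer an expected 0.75 × 80 = 60, so the seller offers 60, keeping 20.
Round 1 (the buyer proposes): rejecting gives the seller an expected 0.75 × 20 = 15; the buyer offers that and keeps 65.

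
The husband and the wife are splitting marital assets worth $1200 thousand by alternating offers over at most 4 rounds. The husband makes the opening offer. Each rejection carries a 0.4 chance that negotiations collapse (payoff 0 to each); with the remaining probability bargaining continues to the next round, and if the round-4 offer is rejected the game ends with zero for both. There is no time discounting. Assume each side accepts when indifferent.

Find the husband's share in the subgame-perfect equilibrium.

652.8

Round 4 (the wife proposes): the husband will accept anything ≥ 0, so the wife offers 0 and keeps 1200.
Round 3 (the husband proposes): rejecting gives the wife an expected 0.6 × 1200 = 720, so the husband offers 720, keeping 480.
Round 2 (the wife proposes): rejecting gives the husband an expected 0.6 × 480 = 288; the wife offers that and keeps 912.
Round 1 (the husband proposes): rejecting gives the wife an expected 0.6 × 912 = 547.2. The husband offers 547.2 and keeps 1200 − 547.2 = 652.8.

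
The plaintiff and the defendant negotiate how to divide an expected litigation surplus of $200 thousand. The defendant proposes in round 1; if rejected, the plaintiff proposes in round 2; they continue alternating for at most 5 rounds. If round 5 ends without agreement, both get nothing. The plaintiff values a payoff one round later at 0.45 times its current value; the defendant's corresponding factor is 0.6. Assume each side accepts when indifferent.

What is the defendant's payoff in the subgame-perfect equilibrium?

Work backward from the last round.
Round 5 (the defendant proposes): the plaintiff will accept anything ≥ 0, so the defendant offers 0 and keeps 200.
Round 4 (the plaintiff proposes): the defendant can get 200 next round, worth 0.6 × 200 = 120 now; the plaintiff offers that and keeps 80.
Round 3 (the defendant proposes): the plaintiff can get 80 next round, worth 0.45 × 80 = 36 now; the defendant offers that and keeps 164.
Round 2 (the plaintiff proposes): the defendant can get 164 next round, worth 0.6 × 164 = 98.4 now. The plaintiff offers 98.4 and keeps 200 − 98.4 = 101.6.
Round 1 (the defendant proposes): the plaintiff can get 101.6 next round, worth 0.45 × 101.6 = 45.72 now; the defendant offers that and keeps 154.28.

154.28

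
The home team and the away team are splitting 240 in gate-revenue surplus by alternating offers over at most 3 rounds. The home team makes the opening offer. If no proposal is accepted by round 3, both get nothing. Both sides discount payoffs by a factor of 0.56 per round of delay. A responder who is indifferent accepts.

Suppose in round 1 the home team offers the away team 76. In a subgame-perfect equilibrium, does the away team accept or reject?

Accept

Work out the away team's continuation value if the offer is rejected.
Round 3 (the home team proposes): the away team will accept anything ≥ 0, so the home team offers 0 and keeps 240.
Round 2 (the away team proposes): the home team can get 240 next round, worth 0.56 × 240 = 134.4 now. The away team offers 134.4 and keeps 240 − 134.4 = 105.6.
So by rejecting in round 1, the away team gets 105.6 next round, worth 0.56 × 105.6 = 59.136 now.
Offer 76 ≥ 59.136, so the away team accepts.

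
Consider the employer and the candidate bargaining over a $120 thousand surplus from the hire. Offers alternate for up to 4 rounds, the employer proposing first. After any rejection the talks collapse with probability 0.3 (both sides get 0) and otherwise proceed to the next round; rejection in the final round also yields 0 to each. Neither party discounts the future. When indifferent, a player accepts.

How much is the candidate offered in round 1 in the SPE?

66.36

Round 4 (the candidate proposes): the employer will accept anything ≥ 0, so the candidate offers 0 and keeps 120.
Round 3 (the employer proposes): rejecting gives the candidate an expected 0.7 × 120 = 84; the employer offers that and keeps 36.
Round 2 (the candidate proposes): rejecting gives the employer an expected 0.7 × 36 = 25.2. The candidate offers 25.2 and keeps 120 − 25.2 = 94.8.
Round 1 (the employer proposes): rejecting gives the candidate an expected 0.7 × 94.8 = 66.36; the employer offers that and keeps 53.64.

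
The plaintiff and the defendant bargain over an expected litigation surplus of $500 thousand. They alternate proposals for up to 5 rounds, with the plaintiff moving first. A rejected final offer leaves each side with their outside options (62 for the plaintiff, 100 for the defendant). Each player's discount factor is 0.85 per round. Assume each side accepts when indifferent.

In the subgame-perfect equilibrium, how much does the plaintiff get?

Round 5 (the plaintiff proposes): the defendant gets 100 if talks fail, so the plaintiff offers 100 and keeps 400.
Round 4 (the defendant proposes): the plaintiff can get 400 next round, worth 0.85 × 400 = 340 now, so the defendant offers 340, keeping 160.
Round 3 (the plaintiff proposes): the defendant can get 160 next round, worth 0.85 × 160 = 136 now. The plaintiff offers 136 and keeps 500 − 136 = 364.
Round 2 (the defendant proposes): the plaintiff can get 364 next round, worth 0.85 × 364 = 309.4 now. The defendant offers 309.4 and keeps 500 − 309.4 = 190.6.
Round 1 (the plaintiff proposes): the defendant can get 190.6 next round, worth 0.85 × 190.6 = 162.01 now, so the plaintiff offers 162.01, keeping 337.99.

337.99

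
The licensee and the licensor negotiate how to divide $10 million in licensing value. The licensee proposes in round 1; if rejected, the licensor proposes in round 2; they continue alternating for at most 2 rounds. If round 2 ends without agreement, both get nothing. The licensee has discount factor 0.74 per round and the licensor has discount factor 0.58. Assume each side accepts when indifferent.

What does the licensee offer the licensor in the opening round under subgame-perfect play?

5.8

Round 2 (the licensor proposes): rejection yields 0 for the licensee; the licensor offers 0 and keeps 10.
Round 1 (the licensee proposes): the licensor can get 10 next round, worth 0.58 × 10 = 5.8 now, so the licensee offers 5.8, keeping 4.2.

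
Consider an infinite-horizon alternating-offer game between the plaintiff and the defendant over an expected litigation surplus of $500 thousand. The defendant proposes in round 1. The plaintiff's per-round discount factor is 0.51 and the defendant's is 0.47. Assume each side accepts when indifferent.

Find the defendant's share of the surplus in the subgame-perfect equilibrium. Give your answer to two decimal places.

In a stationary SPE each proposer offers the other exactly their discounted continuation value.
If the defendant keeps x when proposing and the plaintiff keeps y when proposing, then x = 500 − 0.51y and y = 500 − 0.47x.
Solving: x = 500(1 − 0.51) / (1 − 0.47·0.51) = 245 / 0.7603 ≈ 322.2412.
The plaintiff gets 500 − 322.2412 ≈ 177.7588.

322.24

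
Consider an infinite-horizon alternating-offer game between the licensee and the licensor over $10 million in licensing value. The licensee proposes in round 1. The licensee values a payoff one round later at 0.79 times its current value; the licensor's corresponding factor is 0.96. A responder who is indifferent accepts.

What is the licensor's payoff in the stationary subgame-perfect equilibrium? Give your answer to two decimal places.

8.34

In a stationary SPE each proposer offers the other exactly their discounted continuation value.
If the licensee keeps x when proposing and the licensor keeps y when proposing, then x = 10 − 0.96y and y = 10 − 0.79x.
Solving: x = 10(1 − 0.96) / (1 − 0.79·0.96) = 0.4 / 0.2416 ≈ 1.6556.
The licensor gets 10 − 1.6556 ≈ 8.3444.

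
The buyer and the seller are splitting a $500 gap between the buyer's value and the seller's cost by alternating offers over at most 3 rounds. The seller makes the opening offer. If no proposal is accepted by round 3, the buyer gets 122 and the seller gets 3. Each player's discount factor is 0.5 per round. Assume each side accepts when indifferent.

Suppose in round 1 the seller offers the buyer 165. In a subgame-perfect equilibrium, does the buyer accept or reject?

Work out the buyer's continuation value if the offer is rejected.
Round 3 (the seller proposes): the buyer gets 122 if talks fail, so the seller offers 122 and keeps 378.
Round 2 (the buyer proposes): the seller can get 378 next round, worth 0.5 × 378 = 189 now. The buyer offers 189 and keeps 500 − 189 = 311.
So by rejecting in round 1, the buyer gets 311 next round, worth 0.5 × 311 = 155.5 now.
Offer 165 ≥ 155.5, so the buyer accepts.

Accept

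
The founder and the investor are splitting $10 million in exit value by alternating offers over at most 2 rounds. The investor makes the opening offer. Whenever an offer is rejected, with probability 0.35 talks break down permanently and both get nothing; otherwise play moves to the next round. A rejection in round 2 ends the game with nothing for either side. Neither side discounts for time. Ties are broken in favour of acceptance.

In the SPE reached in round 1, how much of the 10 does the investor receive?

3.5

By backward induction:
Round 2 (the founder proposes): rejection yields 0 for the investor; the founder offers 0 and keeps 10.
Round 1 (the investor proposes): rejecting gives the founder an expected 0.65 × 10 = 6.5; the investor offers that and keeps 3.5.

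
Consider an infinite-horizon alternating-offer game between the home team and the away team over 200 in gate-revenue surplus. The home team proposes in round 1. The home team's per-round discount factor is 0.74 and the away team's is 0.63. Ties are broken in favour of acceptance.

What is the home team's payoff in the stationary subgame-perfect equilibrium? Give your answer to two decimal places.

In a stationary SPE each proposer offers the other exactly their discounted continuation value.
If the home team keeps x when proposing and the away team keeps y when proposing, then x = 200 − 0.63y and y = 200 − 0.74x.
Solving: x = 200(1 − 0.63) / (1 − 0.74·0.63) = 74 / 0.5338 ≈ 138.6287.
The away team gets 200 − 138.6287 ≈ 61.3713.

138.63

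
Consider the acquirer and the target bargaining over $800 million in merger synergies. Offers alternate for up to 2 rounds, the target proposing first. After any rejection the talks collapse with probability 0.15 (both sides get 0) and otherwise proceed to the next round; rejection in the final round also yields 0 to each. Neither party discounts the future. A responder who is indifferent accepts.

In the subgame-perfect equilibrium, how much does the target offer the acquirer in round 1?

By backward induction:
Round 2 (the acquirer proposes): rejection yields 0 for the target; the acquirer offers 0 and keeps 800.
Round 1 (the target proposes): rejecting gives the acquirer an expected 0.85 × 800 = 680. The target offers 680 and keeps 800 − 680 = 120.

680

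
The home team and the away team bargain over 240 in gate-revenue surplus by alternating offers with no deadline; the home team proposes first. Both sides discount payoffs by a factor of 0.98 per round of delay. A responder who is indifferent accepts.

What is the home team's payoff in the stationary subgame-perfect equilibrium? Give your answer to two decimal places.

In a stationary SPE each proposer offers the other exactly their discounted continuation value.
If the home team keeps x when proposing and the away team keeps y when proposing, then x = 240 − 0.98y and y = 240 − 0.98x.
Solving: x = 240(1 − 0.98) / (1 − 0.98·0.98) = 4.8 / 0.0396 ≈ 121.2121.
The away team gets 240 − 121.2121 ≈ 118.7879.

121.21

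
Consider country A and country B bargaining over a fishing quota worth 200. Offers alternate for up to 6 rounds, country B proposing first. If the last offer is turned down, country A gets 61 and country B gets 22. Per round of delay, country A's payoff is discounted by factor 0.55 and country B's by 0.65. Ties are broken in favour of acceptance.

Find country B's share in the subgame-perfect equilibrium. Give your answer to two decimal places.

Work backward from the last round.
Round 6 (country A proposes): country B gets 22 if talks fail, so country A offers 22 and keeps 178.
Round 5 (country B proposes): country A can get 178 next round, worth 0.55 × 178 = 97.9 now. Country B offers 97.9 and keeps 200 − 97.9 = 102.1.
Round 4 (country A proposes): country B can get 102.1 next round, worth 0.65 × 102.1 = 66.365 now; country A offers that and keeps 133.635.
Round 3 (country B proposes): country A can get 133.635 next round, worth 0.55 × 133.635 = 73.49925 now; country B offers that and keeps 126.50075.
Round 2 (country A proposes): country B can get 126.50075 next round, worth 0.65 × 126.50075 = 82.2254875 now. Country A offers 82.2254875 and keeps 200 − 82.2254875 = 117.7745125.
Round 1 (country B proposes): country A can get 117.7745125 next round, worth 0.55 × 117.7745125 = 64.775981875 now; country B offers that and keeps 135.224018125.

135.22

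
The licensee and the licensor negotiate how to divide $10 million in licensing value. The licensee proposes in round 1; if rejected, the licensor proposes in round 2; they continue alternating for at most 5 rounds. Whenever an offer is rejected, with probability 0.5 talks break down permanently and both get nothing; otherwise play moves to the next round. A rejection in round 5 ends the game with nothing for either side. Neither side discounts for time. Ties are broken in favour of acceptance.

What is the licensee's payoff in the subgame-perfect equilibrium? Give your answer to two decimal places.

Round 5 (the licensee proposes): the licensor will accept anything ≥ 0, so the licensee offers 0 and keeps 10.
Round 4 (the licensor proposes): rejecting gives the licensee an expected 0.5 × 10 = 5. The licensor offers 5 and keeps 10 − 5 = 5.
Round 3 (the licensee proposes): rejecting gives the licensor an expected 0.5 × 5 = 2.5. The licensee offers 2.5 and keeps 10 − 2.5 = 7.5.
Round 2 (the licensor proposes): rejecting gives the licensee an expected 0.5 × 7.5 = 3.75; the licensor offers that and keeps 6.25.
Round 1 (the licensee proposes): rejecting gives the licensor an expected 0.5 × 6.25 = 3.125. The licensee offers 3.125 and keeps 10 − 3.125 = 6.875.

6.88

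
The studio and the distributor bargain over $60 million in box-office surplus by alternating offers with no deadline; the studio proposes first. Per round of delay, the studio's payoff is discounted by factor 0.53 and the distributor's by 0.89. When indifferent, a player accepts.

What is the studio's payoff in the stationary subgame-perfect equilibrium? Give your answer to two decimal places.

Let x be the studio's share when the studio proposes and y be the distributor's share when the distributor proposes.
The distributor accepts iff offered ≥ 0.89·y, so x = 60 − 0.89y. Symmetrically y = 60 − 0.53x.
Substituting: x = 60 − 0.89(60 − 0.53x), giving x(1 − 0.53·0.89) = 60(1 − 0.89).
So x = 60 × 0.11 / 0.5283 ≈ 12.4929, and the distributor receives 60 − x ≈ 47.5071.

12.49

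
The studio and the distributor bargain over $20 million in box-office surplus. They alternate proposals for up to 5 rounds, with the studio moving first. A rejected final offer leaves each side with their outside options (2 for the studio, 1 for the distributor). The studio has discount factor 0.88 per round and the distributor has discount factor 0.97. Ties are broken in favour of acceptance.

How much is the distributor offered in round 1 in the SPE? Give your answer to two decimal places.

5.04

Work backward from the last round.
Round 5 (the studio proposes): the distributor gets 1 if talks fail, so the studio offers 1 and keeps 19.
Round 4 (the distributor proposes): the studio can get 19 next round, worth 0.88 × 19 = 16.72 now; the distributor offers that and keeps 3.28.
Round 3 (the studio proposes): the distributor can get 3.28 next round, worth 0.97 × 3.28 = 3.1816 now, so the studio offers 3.1816, keeping 16.8184.
Round 2 (the distributor proposes): the studio can get 16.8184 next round, worth 0.88 × 16.8184 = 14.800192 now; the distributor offers that and keeps 5.199808.
Round 1 (the studio proposes): the distributor can get 5.199808 next round, worth 0.97 × 5.199808 = 5.04381376 now. The studio offers 5.04381376 and keeps 20 − 5.04381376 = 14.95618624.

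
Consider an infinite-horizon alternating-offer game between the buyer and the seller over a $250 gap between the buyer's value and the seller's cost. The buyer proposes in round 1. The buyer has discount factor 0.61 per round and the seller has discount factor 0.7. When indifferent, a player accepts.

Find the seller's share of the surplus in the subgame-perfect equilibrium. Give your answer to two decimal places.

In a stationary SPE each proposer offers the other exactly their discounted continuation value.
If the buyer keeps x when proposing and the seller keeps y when proposing, then x = 250 − 0.7y and y = 250 − 0.61x.
Solving: x = 250(1 − 0.7) / (1 − 0.61·0.7) = 75 / 0.573 ≈ 130.8901.
The seller gets 250 − 130.8901 ≈ 119.1099.

119.11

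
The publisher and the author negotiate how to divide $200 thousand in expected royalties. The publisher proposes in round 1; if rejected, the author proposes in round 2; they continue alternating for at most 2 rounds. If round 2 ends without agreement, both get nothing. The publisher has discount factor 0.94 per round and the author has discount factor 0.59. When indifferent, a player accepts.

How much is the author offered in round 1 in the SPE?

118

Round 2 (the author proposes): the publisher will accept anything ≥ 0, so the author offers 0 and keeps 200.
Round 1 (the publisher proposes): the author can get 200 next round, worth 0.59 × 200 = 118 now, so the publisher offers 118, keeping 82.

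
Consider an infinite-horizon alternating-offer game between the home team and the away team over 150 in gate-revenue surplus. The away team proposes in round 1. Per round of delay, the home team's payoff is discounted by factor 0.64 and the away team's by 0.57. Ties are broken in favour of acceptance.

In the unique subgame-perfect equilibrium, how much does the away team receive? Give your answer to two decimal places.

85.01

In a stationary SPE each proposer offers the other exactly their discounted continuation value.
If the away team keeps x when proposing and the home team keeps y when proposing, then x = 150 − 0.64y and y = 150 − 0.57x.
Solving: x = 150(1 − 0.64) / (1 − 0.57·0.64) = 54 / 0.6352 ≈ 85.0126.
The home team gets 150 − 85.0126 ≈ 64.9874.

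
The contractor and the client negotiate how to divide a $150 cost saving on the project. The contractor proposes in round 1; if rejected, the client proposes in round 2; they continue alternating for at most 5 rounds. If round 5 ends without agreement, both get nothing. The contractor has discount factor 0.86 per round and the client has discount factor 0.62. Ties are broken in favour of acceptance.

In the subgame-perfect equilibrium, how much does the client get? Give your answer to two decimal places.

19.96

Work backward from the last round.
Round 5 (the contractor proposes): rejection yields 0 for the client; the contractor offers 0 and keeps 150.
Round 4 (the client proposes): the contractor can get 150 next round, worth 0.86 × 150 = 129 now. The client offers 129 and keeps 150 − 129 = 21.
Round 3 (the contractor proposes): the client can get 21 next round, worth 0.62 × 21 = 13.02 now; the contractor offers that and keeps 136.98.
Round 2 (the client proposes): the contractor can get 136.98 next round, worth 0.86 × 136.98 = 117.8028 now; the client offers that and keeps 32.1972.
Round 1 (the contractor proposes): the client can get 32.1972 next round, worth 0.62 × 32.1972 = 19.962264 now, so the contractor offers 19.962264, keeping 130.037736.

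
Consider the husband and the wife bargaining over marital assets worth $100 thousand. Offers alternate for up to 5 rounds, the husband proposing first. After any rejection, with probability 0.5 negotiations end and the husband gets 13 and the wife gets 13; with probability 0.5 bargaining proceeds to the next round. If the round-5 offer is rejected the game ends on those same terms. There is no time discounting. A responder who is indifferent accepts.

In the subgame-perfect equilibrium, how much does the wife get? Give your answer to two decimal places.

By backward induction:
Round 5 (the husband proposes): the wife gets 13 if talks fail, so the husband offers 13 and keeps 87.
Round 4 (the wife proposes): rejecting gives the husband an expected 0.5 × 87 + 0.5 × 13 = 50; the wife offers that and keeps 50.
Round 3 (the husband proposes): rejecting gives the wife an expected 0.5 × 50 + 0.5 × 13 = 31.5. The husband offers 31.5 and keeps 100 − 31.5 = 68.5.
Round 2 (the wife proposes): rejecting gives the husband an expected 0.5 × 68.5 + 0.5 × 13 = 40.75. The wife offers 40.75 and keeps 100 − 40.75 = 59.25.
Round 1 (the husband proposes): rejecting gives the wife an expected 0.5 × 59.25 + 0.5 × 13 = 36.125. The husband offers 36.125 and keeps 100 − 36.125 = 63.875.

36.13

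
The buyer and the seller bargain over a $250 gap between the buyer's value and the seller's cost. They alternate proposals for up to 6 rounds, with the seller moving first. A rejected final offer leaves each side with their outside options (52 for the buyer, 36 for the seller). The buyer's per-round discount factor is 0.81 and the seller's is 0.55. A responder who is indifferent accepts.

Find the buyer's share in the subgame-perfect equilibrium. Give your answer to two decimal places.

Round 6 (the buyer proposes): the seller gets 36 if talks fail, so the buyer offers 36 and keeps 214.
Round 5 (the seller proposes): the buyer can get 214 next round, worth 0.81 × 214 = 173.34 now; the seller offers that and keeps 76.66.
Round 4 (the buyer proposes): the seller can get 76.66 next round, worth 0.55 × 76.66 = 42.163 now; the buyer offers that and keeps 207.837.
Round 3 (the seller proposes): the buyer can get 207.837 next round, worth 0.81 × 207.837 = 168.34797 now; the seller offers that and keeps 81.65203.
Round 2 (the buyer proposes): the seller can get 81.65203 next round, worth 0.55 × 81.65203 = 44.9086165 now; the buyer offers that and keeps 205.0913835.
Round 1 (the seller proposes): the buyer can get 205.0913835 next round, worth 0.81 × 205.0913835 = 166.124020635 now. The seller offers 166.124020635 and keeps 250 − 166.124020635 = 83.875979365.

166.12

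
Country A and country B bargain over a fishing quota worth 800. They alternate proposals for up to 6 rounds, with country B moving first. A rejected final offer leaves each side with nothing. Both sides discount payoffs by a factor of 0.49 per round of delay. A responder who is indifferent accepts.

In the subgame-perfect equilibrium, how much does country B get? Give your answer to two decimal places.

529.48

Solve by backward induction from round 6.
Round 6 (country A proposes): country B will accept anything ≥ 0, so country A offers 0 and keeps 800.
Round 5 (country B proposes): country A can get 800 next round, worth 0.49 × 800 = 392 now. Country B offers 392 and keeps 800 − 392 = 408.
Round 4 (country A proposes): country B can get 408 next round, worth 0.49 × 408 = 199.92 now; country A offers that and keeps 600.08.
Round 3 (country B proposes): country A can get 600.08 next round, worth 0.49 × 600.08 = 294.0392 now, so country B offers 294.0392, keeping 505.9608.
Round 2 (country A proposes): country B can get 505.9608 next round, worth 0.49 × 505.9608 = 247.920792 now; country A offers that and keeps 552.079208.
Round 1 (country B proposes): country A can get 552.079208 next round, worth 0.49 × 552.079208 = 270.51881192 now, so country B offers 270.51881192, keeping 529.48118808.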